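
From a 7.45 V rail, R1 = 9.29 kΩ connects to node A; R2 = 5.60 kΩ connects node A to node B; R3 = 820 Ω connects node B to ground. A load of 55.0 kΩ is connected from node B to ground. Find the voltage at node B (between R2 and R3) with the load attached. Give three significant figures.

V ≈ 0.383 V

At node B, R3 is in parallel with the load: R3‖R_L = 808.0 Ω.
Below node A the resistance is R2 + (R3‖R_L) = 6408 Ω, so V_A = 7.45 × 6408/15700 = 3.041 V.
Then V_B = V_A × (R3‖R_L)/(R2 + R3‖R_L) = 3.041 × 808.0/6408 = 0.383 V.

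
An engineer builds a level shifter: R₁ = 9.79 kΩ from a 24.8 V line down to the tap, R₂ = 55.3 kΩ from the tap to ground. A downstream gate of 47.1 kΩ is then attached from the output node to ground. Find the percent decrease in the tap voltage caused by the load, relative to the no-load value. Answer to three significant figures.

15.0 %

Unloaded V = 24.8 × 55.3/65.09 = 21.07 V.
Loaded: R₂‖R_L = 25.44 kΩ, giving V = 24.8 × 25.44/35.23 = 17.91 V.
Drop = (21.07 − 17.91) / 21.07 = 15.0 %.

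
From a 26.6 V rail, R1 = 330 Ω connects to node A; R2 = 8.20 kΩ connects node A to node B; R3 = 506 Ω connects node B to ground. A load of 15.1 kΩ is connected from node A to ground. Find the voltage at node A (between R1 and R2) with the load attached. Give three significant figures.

V ≈ 25.1 V

Below node A the series string R2+R3 = 8706 Ω sits in parallel with the 15100 Ω load: 5522 Ω.
V_A = 26.6 × 5522/(330 + 5522) = 25.1 V.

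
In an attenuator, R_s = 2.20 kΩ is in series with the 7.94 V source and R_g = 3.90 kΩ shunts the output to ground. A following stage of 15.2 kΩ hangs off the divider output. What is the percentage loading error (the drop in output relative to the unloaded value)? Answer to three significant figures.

Unloaded V = 7.94 × 3.90/6.100 = 5.0764 V.
Loaded: R_g‖R_L = 3.104 kΩ, giving V = 7.94 × 3.104/5.304 = 4.6464 V.
Drop = (5.0764 − 4.6464) / 5.0764 = 8.47 %.

8.47 %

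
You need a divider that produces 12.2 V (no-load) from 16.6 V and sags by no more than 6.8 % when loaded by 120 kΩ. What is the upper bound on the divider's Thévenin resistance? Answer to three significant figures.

R_th ≤ 8.76 kΩ

Loading drop = R_th/(R_th + R_L) ≤ 0.0680, so R_th ≤ R_L · ε/(1−ε) = 120 kΩ × 0.0680/0.9320 = 8.76 kΩ.
(Any R1, R2 with R2/(R1+R2) = 0.735 and R1‖R2 ≤ 8.76 kΩ will meet the spec.)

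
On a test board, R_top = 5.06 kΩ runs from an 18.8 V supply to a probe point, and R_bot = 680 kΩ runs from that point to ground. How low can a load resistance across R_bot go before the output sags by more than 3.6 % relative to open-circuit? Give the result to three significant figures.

Output resistance R_th = R_top‖R_bot = (5.06 × 680)/685.1 = 5.023 kΩ.
The fractional drop is R_th/(R_th + R_L); requiring this ≤ 0.0360 gives R_L ≥ R_th(1/0.0360 − 1) = 5.023 × 26.78 = 134 kΩ.

R_L(min) ≈ 134 kΩ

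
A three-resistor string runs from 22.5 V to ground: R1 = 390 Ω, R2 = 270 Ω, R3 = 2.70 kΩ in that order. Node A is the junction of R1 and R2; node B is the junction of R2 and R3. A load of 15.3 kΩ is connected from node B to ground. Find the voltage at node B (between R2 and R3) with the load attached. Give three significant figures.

At node B, R3 is in parallel with the load: R3‖R_L = 2295 Ω.
Below node A the resistance is R2 + (R3‖R_L) = 2565 Ω, so V_A = 22.5 × 2565/2955 = 19.53 V.
Then V_B = V_A × (R3‖R_L)/(R2 + R3‖R_L) = 19.53 × 2295/2565 = 17.5 V.

V ≈ 17.5 V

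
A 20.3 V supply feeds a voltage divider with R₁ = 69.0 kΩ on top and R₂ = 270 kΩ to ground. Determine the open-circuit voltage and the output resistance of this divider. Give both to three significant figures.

V_th = 16.2 V, R_th = 55.0 kΩ

V_th is the open-circuit tap voltage: 20.3 × 270/(69.0 + 270) = 16.2 V.
With the supply zeroed, R₁ and R₂ appear in parallel from the tap: R_th = R₁‖R₂ = (69.0 × 270)/339.0 = 55.0 kΩ.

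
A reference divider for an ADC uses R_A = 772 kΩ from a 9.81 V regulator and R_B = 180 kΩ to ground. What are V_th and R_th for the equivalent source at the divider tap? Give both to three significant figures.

V_th = 1.85 V, R_th = 146 kΩ

V_th is the open-circuit tap voltage: 9.81 × 180/(772 + 180) = 1.85 V.
With the supply zeroed, R_A and R_B appear in parallel from the tap: R_th = R_A‖R_B = (772 × 180)/952.0 = 146 kΩ.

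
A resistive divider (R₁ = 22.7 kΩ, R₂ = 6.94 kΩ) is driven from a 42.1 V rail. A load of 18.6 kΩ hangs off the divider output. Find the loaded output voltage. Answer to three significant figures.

V_out ≈ 7.67 V

The load sits in parallel with R₂: R₂‖R_L = (6.94 × 18.6) / (6.94 + 18.6) = 5.054 kΩ.
V_out = 42.1 × 5.054 / (22.7 + 5.054) = 42.1 × 5.054/27.75 = 7.67 V.
(Unloaded it would have been 9.86 V.)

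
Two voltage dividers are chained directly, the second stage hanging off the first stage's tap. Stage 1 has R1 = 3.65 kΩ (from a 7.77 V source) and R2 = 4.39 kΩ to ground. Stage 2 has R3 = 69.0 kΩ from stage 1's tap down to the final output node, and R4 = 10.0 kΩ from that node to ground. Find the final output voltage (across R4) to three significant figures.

Stage 2 presents R3+R4 = 79.00 kΩ as a load on stage 1's tap.
Stage 1's lower leg becomes R2‖(R3+R4) = 4.159 kΩ, so V_mid = 7.77 × 4.159/7.809 = 4.138 V.
Stage 2 is itself unloaded: V_out = V_mid × R4/(R3+R4) = 4.138 × 10.0/79.00 = 0.524 V.

V_out ≈ 0.524 V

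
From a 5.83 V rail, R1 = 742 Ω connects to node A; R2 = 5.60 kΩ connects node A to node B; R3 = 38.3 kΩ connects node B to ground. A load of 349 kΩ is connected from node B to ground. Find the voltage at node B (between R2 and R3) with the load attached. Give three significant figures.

At node B, R3 is in parallel with the load: R3‖R_L = 34510 Ω.
Below node A the resistance is R2 + (R3‖R_L) = 40110 Ω, so V_A = 5.83 × 40110/40850 = 5.724 V.
Then V_B = V_A × (R3‖R_L)/(R2 + R3‖R_L) = 5.724 × 34510/40110 = 4.92 V.

V ≈ 4.92 V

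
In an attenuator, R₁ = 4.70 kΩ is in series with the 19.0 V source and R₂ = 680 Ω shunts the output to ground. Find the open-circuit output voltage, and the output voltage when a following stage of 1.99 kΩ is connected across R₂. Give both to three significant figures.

Open-circuit: V = 19.0 × 680/(4700 + 680) = 2.40 V.
With the load, R₂ becomes R₂‖R_L = 506.8 Ω, so V = 19.0 × 506.8/5207 = 1.85 V.

Unloaded: 2.40 V; loaded: 1.85 V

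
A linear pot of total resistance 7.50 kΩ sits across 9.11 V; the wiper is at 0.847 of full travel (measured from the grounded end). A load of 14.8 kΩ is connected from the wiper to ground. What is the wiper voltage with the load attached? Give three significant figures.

V ≈ 7.24 V

The wiper splits the pot into (1−α)R = 1.148 kΩ above and αR = 6.353 kΩ below.
Lower section ‖ load = 4.445 kΩ.
V_wiper = 9.11 × 4.445/(1.148 + 4.445) = 7.24 V.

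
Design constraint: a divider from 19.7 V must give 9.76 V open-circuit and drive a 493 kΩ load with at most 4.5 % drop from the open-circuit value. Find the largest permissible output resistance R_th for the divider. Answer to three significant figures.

R_th ≤ 23.2 kΩ

Loading drop = R_th/(R_th + R_L) ≤ 0.0450, so R_th ≤ R_L · ε/(1−ε) = 493 kΩ × 0.0450/0.9550 = 23.2 kΩ.
(Any R1, R2 with R2/(R1+R2) = 0.495 and R1‖R2 ≤ 23.2 kΩ will meet the spec.)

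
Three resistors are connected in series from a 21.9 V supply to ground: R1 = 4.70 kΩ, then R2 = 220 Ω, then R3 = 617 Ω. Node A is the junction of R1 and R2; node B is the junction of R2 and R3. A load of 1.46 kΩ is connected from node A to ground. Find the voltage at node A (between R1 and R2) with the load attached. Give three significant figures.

V ≈ 2.23 V

Below node A the series string R2+R3 = 837.0 Ω sits in parallel with the 1460 Ω load: 532.0 Ω.
V_A = 21.9 × 532.0/(4700 + 532.0) = 2.23 V.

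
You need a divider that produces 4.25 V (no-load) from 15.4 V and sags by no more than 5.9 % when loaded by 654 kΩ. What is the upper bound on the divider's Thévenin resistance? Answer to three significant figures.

R_th ≤ 41.0 kΩ

Loading drop = R_th/(R_th + R_L) ≤ 0.0590, so R_th ≤ R_L · ε/(1−ε) = 654 kΩ × 0.0590/0.9410 = 41.0 kΩ.
(Any R1, R2 with R2/(R1+R2) = 0.276 and R1‖R2 ≤ 41.0 kΩ will meet the spec.)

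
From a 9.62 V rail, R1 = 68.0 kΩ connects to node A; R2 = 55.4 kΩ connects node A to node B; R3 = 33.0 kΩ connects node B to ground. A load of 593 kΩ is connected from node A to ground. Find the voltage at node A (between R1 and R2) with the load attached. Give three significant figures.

Below node A the series string R2+R3 = 88.40 kΩ sits in parallel with the 593 kΩ load: 76.93 kΩ.
V_A = 9.62 × 76.93/(68.0 + 76.93) = 5.11 V.

V ≈ 5.11 V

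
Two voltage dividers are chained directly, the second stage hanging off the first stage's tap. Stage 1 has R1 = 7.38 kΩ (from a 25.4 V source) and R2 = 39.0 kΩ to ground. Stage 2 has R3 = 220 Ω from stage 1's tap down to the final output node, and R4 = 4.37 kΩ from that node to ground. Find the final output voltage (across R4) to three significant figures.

Stage 2 presents R3+R4 = 4590 Ω as a load on stage 1's tap.
Stage 1's lower leg becomes R2‖(R3+R4) = 4107 Ω, so V_mid = 25.4 × 4107/11490 = 9.081 V.
Stage 2 is itself unloaded: V_out = V_mid × R4/(R3+R4) = 9.081 × 4370/4590 = 8.65 V.

V_out ≈ 8.65 V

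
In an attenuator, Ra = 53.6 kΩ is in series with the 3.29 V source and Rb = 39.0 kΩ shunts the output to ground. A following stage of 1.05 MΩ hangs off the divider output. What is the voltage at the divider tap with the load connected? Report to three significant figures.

V_out ≈ 1.36 V

The load sits in parallel with Rb: Rb‖R_L = (39.0 × 1050) / (39.0 + 1050) = 37.60 kΩ.
V_out = 3.29 × 37.60 / (53.6 + 37.60) = 3.29 × 37.60/91.20 = 1.36 V.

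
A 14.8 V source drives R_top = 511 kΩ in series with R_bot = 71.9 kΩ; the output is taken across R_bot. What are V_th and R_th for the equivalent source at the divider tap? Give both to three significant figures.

V_th is the open-circuit tap voltage: 14.8 × 71.9/(511 + 71.9) = 1.83 V.
With the supply zeroed, R_top and R_bot appear in parallel from the tap: R_th = R_top‖R_bot = (511 × 71.9)/582.9 = 63.0 kΩ.

V_th = 1.83 V, R_th = 63.0 kΩ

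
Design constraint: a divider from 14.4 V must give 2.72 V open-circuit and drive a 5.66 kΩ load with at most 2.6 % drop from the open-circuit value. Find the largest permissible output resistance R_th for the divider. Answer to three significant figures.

Loading drop = R_th/(R_th + R_L) ≤ 0.0260, so R_th ≤ R_L · ε/(1−ε) = 5.66 kΩ × 0.0260/0.9740 = 151 Ω.

R_th ≤ 151 Ω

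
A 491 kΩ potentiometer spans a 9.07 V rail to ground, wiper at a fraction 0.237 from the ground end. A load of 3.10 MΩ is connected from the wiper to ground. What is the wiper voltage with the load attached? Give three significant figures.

V ≈ 2.09 V

The wiper splits the pot into (1−α)R = 374.6 kΩ above and αR = 116.4 kΩ below.
Lower section ‖ load = 112.2 kΩ.
V_wiper = 9.07 × 112.2/(374.6 + 112.2) = 2.09 V.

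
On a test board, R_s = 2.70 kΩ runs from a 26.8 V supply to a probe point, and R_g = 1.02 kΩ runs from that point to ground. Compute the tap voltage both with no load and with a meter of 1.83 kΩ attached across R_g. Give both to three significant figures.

Open-circuit: V = 26.8 × 1.02/(2.70 + 1.02) = 7.35 V.
With the load, R_g becomes R_g‖R_L = 0.6549 kΩ, so V = 26.8 × 0.6549/3.355 = 5.23 V.

Unloaded: 7.35 V; loaded: 5.23 V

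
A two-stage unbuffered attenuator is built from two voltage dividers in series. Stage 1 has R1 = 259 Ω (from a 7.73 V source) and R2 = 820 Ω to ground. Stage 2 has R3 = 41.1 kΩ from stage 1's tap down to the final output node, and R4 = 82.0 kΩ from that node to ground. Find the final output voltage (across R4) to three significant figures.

Stage 2 presents R3+R4 = 123100 Ω as a load on stage 1's tap.
Stage 1's lower leg becomes R2‖(R3+R4) = 814.6 Ω, so V_mid = 7.73 × 814.6/1074 = 5.865 V.
Stage 2 is itself unloaded: V_out = V_mid × R4/(R3+R4) = 5.865 × 82000/123100 = 3.91 V.

V_out ≈ 3.91 V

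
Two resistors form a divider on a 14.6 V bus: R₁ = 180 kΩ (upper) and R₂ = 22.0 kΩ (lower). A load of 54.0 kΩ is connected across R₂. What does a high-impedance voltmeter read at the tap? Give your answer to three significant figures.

V_out ≈ 1.17 V

The load sits in parallel with R₂: R₂‖R_L = (22.0 × 54.0) / (22.0 + 54.0) = 15.63 kΩ.
V_out = 14.6 × 15.63 / (180 + 15.63) = 14.6 × 15.63/195.6 = 1.17 V.
(Unloaded it would have been 1.59 V.)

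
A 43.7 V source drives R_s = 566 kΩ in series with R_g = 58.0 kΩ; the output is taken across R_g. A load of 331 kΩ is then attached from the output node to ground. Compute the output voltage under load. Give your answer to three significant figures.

V_out ≈ 3.50 V

The load sits in parallel with R_g: R_g‖R_L = (58.0 × 331) / (58.0 + 331) = 49.35 kΩ.
V_out = 43.7 × 49.35 / (566 + 49.35) = 43.7 × 49.35/615.4 = 3.50 V.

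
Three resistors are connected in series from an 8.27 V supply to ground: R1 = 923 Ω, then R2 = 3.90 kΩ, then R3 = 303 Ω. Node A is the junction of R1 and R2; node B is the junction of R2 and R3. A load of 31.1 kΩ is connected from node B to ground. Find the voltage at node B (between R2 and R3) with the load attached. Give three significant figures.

At node B, R3 is in parallel with the load: R3‖R_L = 300.1 Ω.
Below node A the resistance is R2 + (R3‖R_L) = 4200 Ω, so V_A = 8.27 × 4200/5123 = 6.780 V.
Then V_B = V_A × (R3‖R_L)/(R2 + R3‖R_L) = 6.780 × 300.1/4200 = 0.484 V.

V ≈ 0.484 V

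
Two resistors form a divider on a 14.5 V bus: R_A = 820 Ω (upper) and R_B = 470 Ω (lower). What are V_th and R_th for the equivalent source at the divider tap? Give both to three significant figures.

V_th is the open-circuit tap voltage: 14.5 × 470/(820 + 470) = 5.28 V.
With the supply zeroed, R_A and R_B appear in parallel from the tap: R_th = R_A‖R_B = (820 × 470)/1290 = 299 Ω.

V_th = 5.28 V, R_th = 299 Ω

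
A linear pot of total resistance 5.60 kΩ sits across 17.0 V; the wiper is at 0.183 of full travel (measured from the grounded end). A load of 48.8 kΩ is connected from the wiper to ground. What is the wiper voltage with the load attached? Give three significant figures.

V ≈ 3.06 V

The wiper splits the pot into (1−α)R = 4.575 kΩ above and αR = 1.025 kΩ below.
Lower section ‖ load = 1.004 kΩ.
V_wiper = 17.0 × 1.004/(4.575 + 1.004) = 3.06 V.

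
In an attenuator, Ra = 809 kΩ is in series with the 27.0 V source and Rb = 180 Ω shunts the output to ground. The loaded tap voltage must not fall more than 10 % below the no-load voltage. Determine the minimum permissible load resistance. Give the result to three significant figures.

R_L(min) ≈ 1.62 kΩ

Output resistance R_th = Ra‖Rb = (809000 × 180)/809200 = 180.0 Ω.
The fractional drop is R_th/(R_th + R_L); requiring this ≤ 0.100 gives R_L ≥ R_th(1/0.100 − 1) = 180.0 × 9.000 = 1.62 kΩ.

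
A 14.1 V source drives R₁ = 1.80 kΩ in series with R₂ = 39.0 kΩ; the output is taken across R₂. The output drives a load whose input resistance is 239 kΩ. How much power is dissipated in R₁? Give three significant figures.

Total resistance from the source is R₁ + (R₂‖R_L) = 35.33 kΩ, so I = 14.1/35.33 kΩ = 0.3991 mA.
P = I²·R₁ = (0.3991 mA)² × 1.80 kΩ = 0.287 mW.

P ≈ 0.287 mW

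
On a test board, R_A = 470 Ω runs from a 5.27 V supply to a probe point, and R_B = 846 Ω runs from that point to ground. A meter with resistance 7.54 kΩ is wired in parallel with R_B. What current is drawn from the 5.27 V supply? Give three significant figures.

I ≈ 4.28 mA

R_B‖R_L = 760.7 Ω, so the source sees R_A + R_B‖R_L = 1231 Ω.
I = 5.27 V / 1231 Ω = 4.28 mA.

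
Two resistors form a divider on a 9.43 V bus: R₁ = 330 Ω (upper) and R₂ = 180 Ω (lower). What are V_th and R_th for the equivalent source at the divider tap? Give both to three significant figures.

V_th is the open-circuit tap voltage: 9.43 × 180/(330 + 180) = 3.33 V.
With the supply zeroed, R₁ and R₂ appear in parallel from the tap: R_th = R₁‖R₂ = (330 × 180)/510.0 = 116 Ω.

V_th = 3.33 V, R_th = 116 Ω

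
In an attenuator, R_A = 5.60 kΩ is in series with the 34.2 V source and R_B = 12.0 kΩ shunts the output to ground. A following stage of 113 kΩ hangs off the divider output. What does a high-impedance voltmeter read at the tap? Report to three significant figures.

The load sits in parallel with R_B: R_B‖R_L = (12.0 × 113) / (12.0 + 113) = 10.85 kΩ.
V_out = 34.2 × 10.85 / (5.60 + 10.85) = 34.2 × 10.85/16.45 = 22.6 V.

V_out ≈ 22.6 V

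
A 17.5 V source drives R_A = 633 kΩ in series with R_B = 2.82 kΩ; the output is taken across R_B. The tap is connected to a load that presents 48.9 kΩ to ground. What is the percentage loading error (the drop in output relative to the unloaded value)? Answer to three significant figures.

The divider's output (Thévenin) resistance is R_A‖R_B = 2.807 kΩ.
Fractional drop under load = R_th/(R_th + R_L) = 2.807 / (2.807 + 48.9) = 0.05430.
So the output falls by 5.43 %.

5.43 %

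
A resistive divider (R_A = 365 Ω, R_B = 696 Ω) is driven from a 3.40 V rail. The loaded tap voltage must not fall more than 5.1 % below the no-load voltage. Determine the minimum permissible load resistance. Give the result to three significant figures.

Output resistance R_th = R_A‖R_B = (365 × 696)/1061 = 239.4 Ω.
The fractional drop is R_th/(R_th + R_L); requiring this ≤ 0.0510 gives R_L ≥ R_th(1/0.0510 − 1) = 239.4 × 18.61 = 4.46 kΩ.

R_L(min) ≈ 4.46 kΩ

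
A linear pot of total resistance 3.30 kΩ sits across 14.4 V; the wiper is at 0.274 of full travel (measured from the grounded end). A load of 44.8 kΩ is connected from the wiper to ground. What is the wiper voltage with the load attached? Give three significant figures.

V ≈ 3.89 V

The wiper splits the pot into (1−α)R = 2396 Ω above and αR = 904.2 Ω below.
Lower section ‖ load = 886.3 Ω.
V_wiper = 14.4 × 886.3/(2396 + 886.3) = 3.89 V.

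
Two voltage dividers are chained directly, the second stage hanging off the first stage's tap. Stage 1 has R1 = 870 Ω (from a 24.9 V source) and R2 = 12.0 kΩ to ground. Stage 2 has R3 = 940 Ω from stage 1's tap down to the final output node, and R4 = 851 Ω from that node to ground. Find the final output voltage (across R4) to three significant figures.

V_out ≈ 7.59 V

Stage 2 presents R3+R4 = 1791 Ω as a load on stage 1's tap.
Stage 1's lower leg becomes R2‖(R3+R4) = 1558 Ω, so V_mid = 24.9 × 1558/2428 = 15.98 V.
Stage 2 is itself unloaded: V_out = V_mid × R4/(R3+R4) = 15.98 × 851/1791 = 7.59 V.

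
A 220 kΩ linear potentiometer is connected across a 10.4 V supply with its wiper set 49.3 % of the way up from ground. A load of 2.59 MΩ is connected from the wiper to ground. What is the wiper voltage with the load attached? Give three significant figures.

V ≈ 5.02 V

The wiper splits the pot into (1−α)R = 111.5 kΩ above and αR = 108.5 kΩ below.
Lower section ‖ load = 104.1 kΩ.
V_wiper = 10.4 × 104.1/(111.5 + 104.1) = 5.02 V.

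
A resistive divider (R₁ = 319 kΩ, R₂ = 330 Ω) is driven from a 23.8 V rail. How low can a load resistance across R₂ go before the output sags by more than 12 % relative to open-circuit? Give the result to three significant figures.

Output resistance R_th = R₁‖R₂ = (319000 × 330)/319300 = 329.7 Ω.
The fractional drop is R_th/(R_th + R_L); requiring this ≤ 0.120 gives R_L ≥ R_th(1/0.120 − 1) = 329.7 × 7.333 = 2.42 kΩ.

R_L(min) ≈ 2.42 kΩ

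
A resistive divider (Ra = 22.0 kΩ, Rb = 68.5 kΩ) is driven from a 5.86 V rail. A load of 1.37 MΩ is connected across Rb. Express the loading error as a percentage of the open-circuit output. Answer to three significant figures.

The divider's output (Thévenin) resistance is Ra‖Rb = 16.65 kΩ.
Fractional drop under load = R_th/(R_th + R_L) = 16.65 / (16.65 + 1370) = 0.01201.
So the output falls by 1.20 %.

1.20 %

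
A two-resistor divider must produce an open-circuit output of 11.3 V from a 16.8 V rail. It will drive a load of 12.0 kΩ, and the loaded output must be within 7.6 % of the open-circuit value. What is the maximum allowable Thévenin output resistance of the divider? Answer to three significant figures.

R_th ≤ 987 Ω

Loading drop = R_th/(R_th + R_L) ≤ 0.0760, so R_th ≤ R_L · ε/(1−ε) = 12.0 kΩ × 0.0760/0.9240 = 987 Ω.
(Any R1, R2 with R2/(R1+R2) = 0.673 and R1‖R2 ≤ 987 Ω will meet the spec.)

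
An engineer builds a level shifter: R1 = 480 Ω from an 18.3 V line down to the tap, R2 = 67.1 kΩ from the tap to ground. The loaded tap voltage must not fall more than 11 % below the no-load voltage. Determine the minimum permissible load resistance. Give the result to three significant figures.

Output resistance R_th = R1‖R2 = (480 × 67100)/67580 = 476.6 Ω.
The fractional drop is R_th/(R_th + R_L); requiring this ≤ 0.110 gives R_L ≥ R_th(1/0.110 − 1) = 476.6 × 8.091 = 3.86 kΩ.

R_L(min) ≈ 3.86 kΩ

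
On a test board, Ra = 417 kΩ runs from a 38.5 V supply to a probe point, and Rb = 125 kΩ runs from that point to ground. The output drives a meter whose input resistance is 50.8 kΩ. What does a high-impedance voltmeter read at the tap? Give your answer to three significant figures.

V_out ≈ 3.07 V

The load sits in parallel with Rb: Rb‖R_L = (125 × 50.8) / (125 + 50.8) = 36.12 kΩ.
V_out = 38.5 × 36.12 / (417 + 36.12) = 38.5 × 36.12/453.1 = 3.07 V.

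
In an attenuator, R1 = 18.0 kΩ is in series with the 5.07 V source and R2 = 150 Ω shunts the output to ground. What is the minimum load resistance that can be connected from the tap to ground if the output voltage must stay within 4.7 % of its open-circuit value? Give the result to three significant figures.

R_L(min) ≈ 3.02 kΩ

Output resistance R_th = R1‖R2 = (18000 × 150)/18150 = 148.8 Ω.
The fractional drop is R_th/(R_th + R_L); requiring this ≤ 0.0470 gives R_L ≥ R_th(1/0.0470 − 1) = 148.8 × 20.28 = 3.02 kΩ.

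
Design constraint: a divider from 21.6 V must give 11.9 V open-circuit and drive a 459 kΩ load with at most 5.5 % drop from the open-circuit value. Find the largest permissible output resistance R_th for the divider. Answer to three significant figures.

R_th ≤ 26.7 kΩ

Loading drop = R_th/(R_th + R_L) ≤ 0.0550, so R_th ≤ R_L · ε/(1−ε) = 459 kΩ × 0.0550/0.9450 = 26.7 kΩ.
(Any R1, R2 with R2/(R1+R2) = 0.551 and R1‖R2 ≤ 26.7 kΩ will meet the spec.)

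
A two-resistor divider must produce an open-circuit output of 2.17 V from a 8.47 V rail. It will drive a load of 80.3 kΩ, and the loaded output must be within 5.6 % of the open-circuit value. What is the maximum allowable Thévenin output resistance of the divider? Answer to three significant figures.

Loading drop = R_th/(R_th + R_L) ≤ 0.0560, so R_th ≤ R_L · ε/(1−ε) = 80.3 kΩ × 0.0560/0.9440 = 4.76 kΩ.

R_th ≤ 4.76 kΩ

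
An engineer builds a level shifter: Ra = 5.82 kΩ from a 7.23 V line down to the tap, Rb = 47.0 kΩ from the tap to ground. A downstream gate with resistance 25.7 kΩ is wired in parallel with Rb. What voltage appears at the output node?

V_out ≈ 5.35 V

The load sits in parallel with Rb: Rb‖R_L = (47.0 × 25.7) / (47.0 + 25.7) = 16.61 kΩ.
V_out = 7.23 × 16.61 / (5.82 + 16.61) = 7.23 × 16.61/22.43 = 5.35 V.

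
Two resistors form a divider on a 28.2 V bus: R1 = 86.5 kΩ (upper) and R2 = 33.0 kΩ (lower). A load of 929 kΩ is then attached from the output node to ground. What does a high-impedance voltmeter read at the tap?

The load sits in parallel with R2: R2‖R_L = (33.0 × 929) / (33.0 + 929) = 31.87 kΩ.
V_out = 28.2 × 31.87 / (86.5 + 31.87) = 28.2 × 31.87/118.4 = 7.59 V.

V_out ≈ 7.59 V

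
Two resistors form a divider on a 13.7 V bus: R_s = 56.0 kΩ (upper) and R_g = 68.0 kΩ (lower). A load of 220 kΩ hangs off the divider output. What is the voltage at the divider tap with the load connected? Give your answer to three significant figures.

The load sits in parallel with R_g: R_g‖R_L = (68.0 × 220) / (68.0 + 220) = 51.94 kΩ.
V_out = 13.7 × 51.94 / (56.0 + 51.94) = 13.7 × 51.94/107.9 = 6.59 V.
(Unloaded it would have been 7.51 V.)

V_out ≈ 6.59 V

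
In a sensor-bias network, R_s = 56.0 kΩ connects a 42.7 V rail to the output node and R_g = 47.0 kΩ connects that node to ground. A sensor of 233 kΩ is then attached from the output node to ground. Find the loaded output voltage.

V_out ≈ 17.6 V

The load sits in parallel with R_g: R_g‖R_L = (47.0 × 233) / (47.0 + 233) = 39.11 kΩ.
V_out = 42.7 × 39.11 / (56.0 + 39.11) = 42.7 × 39.11/95.11 = 17.6 V.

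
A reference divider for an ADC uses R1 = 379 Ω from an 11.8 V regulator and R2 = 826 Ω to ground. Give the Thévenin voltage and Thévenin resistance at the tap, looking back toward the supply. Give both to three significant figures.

V_th is the open-circuit tap voltage: 11.8 × 826/(379 + 826) = 8.09 V.
With the supply zeroed, R1 and R2 appear in parallel from the tap: R_th = R1‖R2 = (379 × 826)/1205 = 260 Ω.

V_th = 8.09 V, R_th = 260 Ω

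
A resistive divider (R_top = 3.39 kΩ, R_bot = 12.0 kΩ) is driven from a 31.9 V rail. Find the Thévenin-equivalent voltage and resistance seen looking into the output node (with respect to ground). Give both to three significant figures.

V_th = 24.9 V, R_th = 2.64 kΩ

V_th is the open-circuit tap voltage: 31.9 × 12.0/(3.39 + 12.0) = 24.9 V.
With the supply zeroed, R_top and R_bot appear in parallel from the tap: R_th = R_top‖R_bot = (3.39 × 12.0)/15.39 = 2.64 kΩ.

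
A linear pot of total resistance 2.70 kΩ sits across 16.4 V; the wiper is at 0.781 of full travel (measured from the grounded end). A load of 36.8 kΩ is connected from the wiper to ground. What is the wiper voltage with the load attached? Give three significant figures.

V ≈ 12.6 V

The wiper splits the pot into (1−α)R = 591.3 Ω above and αR = 2109 Ω below.
Lower section ‖ load = 1994 Ω.
V_wiper = 16.4 × 1994/(591.3 + 1994) = 12.6 V.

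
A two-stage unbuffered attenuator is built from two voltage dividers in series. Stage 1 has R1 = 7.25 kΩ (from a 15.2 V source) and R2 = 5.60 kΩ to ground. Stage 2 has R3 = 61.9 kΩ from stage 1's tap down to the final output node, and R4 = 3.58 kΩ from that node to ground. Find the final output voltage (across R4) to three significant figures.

Stage 2 presents R3+R4 = 65.48 kΩ as a load on stage 1's tap.
Stage 1's lower leg becomes R2‖(R3+R4) = 5.159 kΩ, so V_mid = 15.2 × 5.159/12.41 = 6.319 V.
Stage 2 is itself unloaded: V_out = V_mid × R4/(R3+R4) = 6.319 × 3.58/65.48 = 0.345 V.

V_out ≈ 0.345 V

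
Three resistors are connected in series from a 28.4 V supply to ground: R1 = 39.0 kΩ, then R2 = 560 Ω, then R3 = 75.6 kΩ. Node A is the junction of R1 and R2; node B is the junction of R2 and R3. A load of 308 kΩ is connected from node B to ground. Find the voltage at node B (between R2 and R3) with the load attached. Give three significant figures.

At node B, R3 is in parallel with the load: R3‖R_L = 60700 Ω.
Below node A the resistance is R2 + (R3‖R_L) = 61260 Ω, so V_A = 28.4 × 61260/100300 = 17.35 V.
Then V_B = V_A × (R3‖R_L)/(R2 + R3‖R_L) = 17.35 × 60700/61260 = 17.2 V.

V ≈ 17.2 V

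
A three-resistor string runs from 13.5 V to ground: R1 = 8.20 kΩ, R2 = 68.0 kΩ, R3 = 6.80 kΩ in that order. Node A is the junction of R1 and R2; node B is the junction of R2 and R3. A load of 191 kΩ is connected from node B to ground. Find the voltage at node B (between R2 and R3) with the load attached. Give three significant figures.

At node B, R3 is in parallel with the load: R3‖R_L = 6.566 kΩ.
Below node A the resistance is R2 + (R3‖R_L) = 74.57 kΩ, so V_A = 13.5 × 74.57/82.77 = 12.16 V.
Then V_B = V_A × (R3‖R_L)/(R2 + R3‖R_L) = 12.16 × 6.566/74.57 = 1.07 V.

V ≈ 1.07 V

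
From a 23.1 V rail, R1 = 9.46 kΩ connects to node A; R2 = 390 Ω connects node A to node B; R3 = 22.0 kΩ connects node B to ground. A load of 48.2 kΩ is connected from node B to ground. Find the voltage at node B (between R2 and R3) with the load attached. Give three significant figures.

At node B, R3 is in parallel with the load: R3‖R_L = 15110 Ω.
Below node A the resistance is R2 + (R3‖R_L) = 15500 Ω, so V_A = 23.1 × 15500/24960 = 14.34 V.
Then V_B = V_A × (R3‖R_L)/(R2 + R3‖R_L) = 14.34 × 15110/15500 = 14.0 V.

V ≈ 14.0 V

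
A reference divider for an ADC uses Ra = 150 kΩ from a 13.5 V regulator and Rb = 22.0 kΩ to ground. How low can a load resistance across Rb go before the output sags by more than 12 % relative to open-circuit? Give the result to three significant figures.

Output resistance R_th = Ra‖Rb = (150 × 22.0)/172.0 = 19.19 kΩ.
The fractional drop is R_th/(R_th + R_L); requiring this ≤ 0.120 gives R_L ≥ R_th(1/0.120 − 1) = 19.19 × 7.333 = 141 kΩ.

R_L(min) ≈ 141 kΩ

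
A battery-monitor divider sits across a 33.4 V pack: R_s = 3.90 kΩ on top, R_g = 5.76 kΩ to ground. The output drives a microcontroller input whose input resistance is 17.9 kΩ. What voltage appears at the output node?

V_out ≈ 17.6 V

The load sits in parallel with R_g: R_g‖R_L = (5.76 × 17.9) / (5.76 + 17.9) = 4.358 kΩ.
V_out = 33.4 × 4.358 / (3.90 + 4.358) = 33.4 × 4.358/8.258 = 17.6 V.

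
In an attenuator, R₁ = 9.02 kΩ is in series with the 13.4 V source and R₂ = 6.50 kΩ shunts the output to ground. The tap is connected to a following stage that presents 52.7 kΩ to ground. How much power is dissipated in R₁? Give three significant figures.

P ≈ 7.39 mW

Total resistance from the source is R₁ + (R₂‖R_L) = 14.81 kΩ, so I = 13.4/14.81 kΩ = 0.9050 mA.
P = I²·R₁ = (0.9050 mA)² × 9.02 kΩ = 7.39 mW.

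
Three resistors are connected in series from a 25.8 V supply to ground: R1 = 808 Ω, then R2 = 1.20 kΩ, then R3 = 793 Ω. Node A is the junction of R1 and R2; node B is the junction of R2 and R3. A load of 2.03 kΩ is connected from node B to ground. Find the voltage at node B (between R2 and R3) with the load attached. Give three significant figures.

At node B, R3 is in parallel with the load: R3‖R_L = 570.2 Ω.
Below node A the resistance is R2 + (R3‖R_L) = 1770 Ω, so V_A = 25.8 × 1770/2578 = 17.71 V.
Then V_B = V_A × (R3‖R_L)/(R2 + R3‖R_L) = 17.71 × 570.2/1770 = 5.71 V.

V ≈ 5.71 V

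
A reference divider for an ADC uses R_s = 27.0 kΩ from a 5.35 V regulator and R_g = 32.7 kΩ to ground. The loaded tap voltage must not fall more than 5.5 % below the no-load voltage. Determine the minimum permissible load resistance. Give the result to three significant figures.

Output resistance R_th = R_s‖R_g = (27.0 × 32.7)/59.70 = 14.79 kΩ.
The fractional drop is R_th/(R_th + R_L); requiring this ≤ 0.0550 gives R_L ≥ R_th(1/0.0550 − 1) = 14.79 × 17.18 = 254 kΩ.

R_L(min) ≈ 254 kΩ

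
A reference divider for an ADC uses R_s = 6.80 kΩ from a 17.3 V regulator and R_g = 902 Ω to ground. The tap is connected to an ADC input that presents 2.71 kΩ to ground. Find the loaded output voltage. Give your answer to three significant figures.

The load sits in parallel with R_g: R_g‖R_L = (902 × 2710) / (902 + 2710) = 676.7 Ω.
V_out = 17.3 × 676.7 / (6800 + 676.7) = 17.3 × 676.7/7477 = 1.57 V.
(Unloaded it would have been 2.03 V.)

V_out ≈ 1.57 V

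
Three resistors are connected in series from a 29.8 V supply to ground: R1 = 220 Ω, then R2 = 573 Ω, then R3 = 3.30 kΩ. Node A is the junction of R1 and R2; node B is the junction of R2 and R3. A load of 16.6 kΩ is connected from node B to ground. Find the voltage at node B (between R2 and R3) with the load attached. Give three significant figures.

At node B, R3 is in parallel with the load: R3‖R_L = 2753 Ω.
Below node A the resistance is R2 + (R3‖R_L) = 3326 Ω, so V_A = 29.8 × 3326/3546 = 27.95 V.
Then V_B = V_A × (R3‖R_L)/(R2 + R3‖R_L) = 27.95 × 2753/3326 = 23.1 V.

V ≈ 23.1 V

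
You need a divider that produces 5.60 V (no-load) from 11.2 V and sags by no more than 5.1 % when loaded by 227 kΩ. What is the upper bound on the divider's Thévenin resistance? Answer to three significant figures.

R_th ≤ 12.2 kΩ

Loading drop = R_th/(R_th + R_L) ≤ 0.0510, so R_th ≤ R_L · ε/(1−ε) = 227 kΩ × 0.0510/0.9490 = 12.2 kΩ.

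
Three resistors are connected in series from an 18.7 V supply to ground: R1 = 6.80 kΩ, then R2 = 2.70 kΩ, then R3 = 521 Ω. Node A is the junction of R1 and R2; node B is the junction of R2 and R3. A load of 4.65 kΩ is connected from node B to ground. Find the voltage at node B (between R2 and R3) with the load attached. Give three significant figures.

At node B, R3 is in parallel with the load: R3‖R_L = 468.5 Ω.
Below node A the resistance is R2 + (R3‖R_L) = 3169 Ω, so V_A = 18.7 × 3169/9969 = 5.944 V.
Then V_B = V_A × (R3‖R_L)/(R2 + R3‖R_L) = 5.944 × 468.5/3169 = 0.879 V.

V ≈ 0.879 V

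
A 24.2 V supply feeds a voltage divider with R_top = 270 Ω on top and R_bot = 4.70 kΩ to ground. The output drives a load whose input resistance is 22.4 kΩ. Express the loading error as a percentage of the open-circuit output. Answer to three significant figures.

The divider's output (Thévenin) resistance is R_top‖R_bot = 255.3 Ω.
Fractional drop under load = R_th/(R_th + R_L) = 255.3 / (255.3 + 22400) = 0.01127.
So the output falls by 1.13 %.

1.13 %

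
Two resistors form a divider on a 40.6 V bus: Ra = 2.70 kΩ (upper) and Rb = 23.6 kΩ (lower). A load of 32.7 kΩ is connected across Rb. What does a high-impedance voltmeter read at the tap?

V_out ≈ 33.9 V

The load sits in parallel with Rb: Rb‖R_L = (23.6 × 32.7) / (23.6 + 32.7) = 13.71 kΩ.
V_out = 40.6 × 13.71 / (2.70 + 13.71) = 40.6 × 13.71/16.41 = 33.9 V.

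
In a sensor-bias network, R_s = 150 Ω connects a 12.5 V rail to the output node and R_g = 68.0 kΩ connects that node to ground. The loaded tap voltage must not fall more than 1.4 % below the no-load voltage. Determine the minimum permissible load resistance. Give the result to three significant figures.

Output resistance R_th = R_s‖R_g = (150 × 68000)/68150 = 149.7 Ω.
The fractional drop is R_th/(R_th + R_L); requiring this ≤ 0.0140 gives R_L ≥ R_th(1/0.0140 − 1) = 149.7 × 70.43 = 10.5 kΩ.

R_L(min) ≈ 10.5 kΩ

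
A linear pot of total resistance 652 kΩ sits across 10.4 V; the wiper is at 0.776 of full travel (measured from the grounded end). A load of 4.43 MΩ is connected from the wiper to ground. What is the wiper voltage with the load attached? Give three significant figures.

The wiper splits the pot into (1−α)R = 146.0 kΩ above and αR = 506.0 kΩ below.
Lower section ‖ load = 454.1 kΩ.
V_wiper = 10.4 × 454.1/(146.0 + 454.1) = 7.87 V.

V ≈ 7.87 V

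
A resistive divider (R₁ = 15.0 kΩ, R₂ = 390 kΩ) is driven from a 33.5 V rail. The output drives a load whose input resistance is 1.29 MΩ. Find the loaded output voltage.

V_out ≈ 31.9 V

The load sits in parallel with R₂: R₂‖R_L = (390 × 1290) / (390 + 1290) = 299.5 kΩ.
V_out = 33.5 × 299.5 / (15.0 + 299.5) = 33.5 × 299.5/314.5 = 31.9 V.
(Unloaded it would have been 32.3 V.)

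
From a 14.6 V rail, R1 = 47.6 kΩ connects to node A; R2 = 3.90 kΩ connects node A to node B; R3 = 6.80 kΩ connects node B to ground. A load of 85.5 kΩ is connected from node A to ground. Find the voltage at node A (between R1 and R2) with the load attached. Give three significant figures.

Below node A the series string R2+R3 = 10.70 kΩ sits in parallel with the 85.5 kΩ load: 9.510 kΩ.
V_A = 14.6 × 9.510/(47.6 + 9.510) = 2.43 V.

V ≈ 2.43 V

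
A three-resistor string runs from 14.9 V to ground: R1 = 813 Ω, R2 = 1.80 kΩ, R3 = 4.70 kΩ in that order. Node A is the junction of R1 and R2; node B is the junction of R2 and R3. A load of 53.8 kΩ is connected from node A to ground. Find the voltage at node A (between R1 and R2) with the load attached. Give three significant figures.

V ≈ 13.1 V

Below node A the series string R2+R3 = 6500 Ω sits in parallel with the 53800 Ω load: 5799 Ω.
V_A = 14.9 × 5799/(813 + 5799) = 13.1 V.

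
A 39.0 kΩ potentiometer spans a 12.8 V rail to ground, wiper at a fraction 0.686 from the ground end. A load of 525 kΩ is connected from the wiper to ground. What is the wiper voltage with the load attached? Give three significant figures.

The wiper splits the pot into (1−α)R = 12.25 kΩ above and αR = 26.75 kΩ below.
Lower section ‖ load = 25.46 kΩ.
V_wiper = 12.8 × 25.46/(12.25 + 25.46) = 8.64 V.

V ≈ 8.64 V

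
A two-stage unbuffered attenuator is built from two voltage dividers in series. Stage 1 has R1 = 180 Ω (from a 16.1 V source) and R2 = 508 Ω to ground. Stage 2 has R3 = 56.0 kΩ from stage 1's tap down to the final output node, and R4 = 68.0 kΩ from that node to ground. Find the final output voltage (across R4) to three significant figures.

Stage 2 presents R3+R4 = 124000 Ω as a load on stage 1's tap.
Stage 1's lower leg becomes R2‖(R3+R4) = 505.9 Ω, so V_mid = 16.1 × 505.9/685.9 = 11.88 V.
Stage 2 is itself unloaded: V_out = V_mid × R4/(R3+R4) = 11.88 × 68000/124000 = 6.51 V.

V_out ≈ 6.51 V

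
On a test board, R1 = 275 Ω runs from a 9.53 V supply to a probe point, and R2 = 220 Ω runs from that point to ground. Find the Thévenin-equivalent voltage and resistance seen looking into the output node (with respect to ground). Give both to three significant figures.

V_th is the open-circuit tap voltage: 9.53 × 220/(275 + 220) = 4.24 V.
With the supply zeroed, R1 and R2 appear in parallel from the tap: R_th = R1‖R2 = (275 × 220)/495.0 = 122 Ω.

V_th = 4.24 V, R_th = 122 Ω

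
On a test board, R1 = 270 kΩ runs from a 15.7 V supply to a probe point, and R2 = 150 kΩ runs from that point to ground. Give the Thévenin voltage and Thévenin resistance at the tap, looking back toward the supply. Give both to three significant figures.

V_th = 5.61 V, R_th = 96.4 kΩ

V_th is the open-circuit tap voltage: 15.7 × 150/(270 + 150) = 5.61 V.
With the supply zeroed, R1 and R2 appear in parallel from the tap: R_th = R1‖R2 = (270 × 150)/420.0 = 96.4 kΩ.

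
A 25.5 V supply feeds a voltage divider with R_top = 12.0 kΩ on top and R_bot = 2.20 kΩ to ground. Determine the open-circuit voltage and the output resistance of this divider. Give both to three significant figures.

V_th = 3.95 V, R_th = 1.86 kΩ

V_th is the open-circuit tap voltage: 25.5 × 2.20/(12.0 + 2.20) = 3.95 V.
With the supply zeroed, R_top and R_bot appear in parallel from the tap: R_th = R_top‖R_bot = (12.0 × 2.20)/14.20 = 1.86 kΩ.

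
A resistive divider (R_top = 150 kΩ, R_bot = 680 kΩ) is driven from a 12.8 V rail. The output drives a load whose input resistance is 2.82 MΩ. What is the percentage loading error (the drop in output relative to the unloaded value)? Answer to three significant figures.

4.18 %

The divider's output (Thévenin) resistance is R_top‖R_bot = 122.9 kΩ.
Fractional drop under load = R_th/(R_th + R_L) = 122.9 / (122.9 + 2820) = 0.04176.
So the output falls by 4.18 %.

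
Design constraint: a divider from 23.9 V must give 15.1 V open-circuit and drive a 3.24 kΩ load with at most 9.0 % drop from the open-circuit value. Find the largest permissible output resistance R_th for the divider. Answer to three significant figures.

Loading drop = R_th/(R_th + R_L) ≤ 0.0900, so R_th ≤ R_L · ε/(1−ε) = 3.24 kΩ × 0.0900/0.9100 = 320 Ω.
(Any R1, R2 with R2/(R1+R2) = 0.632 and R1‖R2 ≤ 320 Ω will meet the spec.)

R_th ≤ 320 Ω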